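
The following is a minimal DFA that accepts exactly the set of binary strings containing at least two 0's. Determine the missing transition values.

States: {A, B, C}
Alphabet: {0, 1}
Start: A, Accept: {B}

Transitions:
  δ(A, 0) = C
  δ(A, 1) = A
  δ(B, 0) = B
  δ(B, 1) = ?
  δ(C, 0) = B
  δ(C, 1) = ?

From the language and accept set, identify what each state tracks — A: zero 0's seen; B: ≥ two 0's seen; C: one 0 seen.
Each missing δ(q, a) is the state matching the new tracked value after reading a.
δ(B, 1) = B; δ(C, 1) = C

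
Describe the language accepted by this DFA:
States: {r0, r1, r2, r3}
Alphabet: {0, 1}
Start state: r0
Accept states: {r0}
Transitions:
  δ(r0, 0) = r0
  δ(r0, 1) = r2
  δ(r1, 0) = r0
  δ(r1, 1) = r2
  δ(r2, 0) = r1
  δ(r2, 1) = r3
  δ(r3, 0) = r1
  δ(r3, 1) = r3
Testing a few strings:
  '0110' → reject
  '1' → reject
  '00' → accept
  '1010' → reject
State roles: r0=value ≡ 0 (mod 4); r1=value ≡ 2 (mod 4); r2=value ≡ 1 (mod 4); r3=value ≡ 3 (mod 4)
All binary strings representing a multiple of 4 (read in base 2; leading zeros allowed and ε counts as 0)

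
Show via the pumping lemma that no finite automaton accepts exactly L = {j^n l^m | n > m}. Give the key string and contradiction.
Assume L is regular with pumping length p. Idea: pumping down the j-block drops the j-count to at most the l-count.
Choose s = j^(p+1) l^p ∈ L (|s| = 2p+1 ≥ p). By the pumping lemma, s = xyz with |xy| ≤ p, |y| > 0, so y = j^k with k ≥ 1. Take i = 0: xz = j^(p+1−k) l^p. Since k ≥ 1, p+1−k ≤ p, so the number of j's is no longer strictly greater than the number of l's, hence xz ∉ L.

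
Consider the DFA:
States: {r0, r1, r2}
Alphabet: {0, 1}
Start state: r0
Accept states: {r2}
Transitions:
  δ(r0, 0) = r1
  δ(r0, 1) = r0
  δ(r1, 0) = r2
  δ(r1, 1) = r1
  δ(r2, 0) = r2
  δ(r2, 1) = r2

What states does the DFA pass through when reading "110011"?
read '1': r0 → r0
  read '1': r0 → r0
  read '0': r0 → r1
  read '0': r1 → r2
  read '1': r2 → r2
  read '1': r2 → r2
r0 -> r0 -> r0 -> r1 -> r2 -> r2 -> r2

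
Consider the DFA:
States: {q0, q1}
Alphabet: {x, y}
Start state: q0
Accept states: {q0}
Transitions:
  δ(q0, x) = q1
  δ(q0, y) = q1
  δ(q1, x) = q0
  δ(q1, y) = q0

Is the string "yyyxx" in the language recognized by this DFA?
Processing string "yyyxx":
  q0 --y--> q1
  q1 --y--> q0
  q0 --y--> q1
  q1 --x--> q0
  q0 --x--> q1
Final state: q1
Accept states: {q0}
No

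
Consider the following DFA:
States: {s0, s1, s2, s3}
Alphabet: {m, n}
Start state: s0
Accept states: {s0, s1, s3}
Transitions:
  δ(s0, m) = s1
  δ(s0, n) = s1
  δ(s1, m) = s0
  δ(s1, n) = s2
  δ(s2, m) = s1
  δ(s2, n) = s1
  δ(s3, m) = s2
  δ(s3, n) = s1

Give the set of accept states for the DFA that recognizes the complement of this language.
Complement accept states = All states \ Original accept states
= {s0, s1, s2, s3} \ {s0, s1, s3}
{s2}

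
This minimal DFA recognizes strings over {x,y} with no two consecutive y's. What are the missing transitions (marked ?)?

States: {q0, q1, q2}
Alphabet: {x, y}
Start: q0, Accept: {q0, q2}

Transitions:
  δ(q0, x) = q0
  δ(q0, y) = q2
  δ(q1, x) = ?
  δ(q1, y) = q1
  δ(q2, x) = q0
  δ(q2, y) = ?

From the language and accept set, identify what each state tracks — q0: last symbol not y (ok); q1: saw yy (dead); q2: last symbol y (ok).
Each missing δ(q, a) is the state matching the new tracked value after reading a.
δ(q1, x) = q1; δ(q2, y) = q1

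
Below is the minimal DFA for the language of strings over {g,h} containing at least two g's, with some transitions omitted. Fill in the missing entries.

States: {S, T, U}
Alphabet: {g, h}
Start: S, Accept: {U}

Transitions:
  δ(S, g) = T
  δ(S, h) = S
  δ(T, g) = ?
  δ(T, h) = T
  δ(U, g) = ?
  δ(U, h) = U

From the language and accept set, identify what each state tracks — S: zero g's seen; T: one g seen; U: ≥ two g's seen.
Each missing δ(q, a) is the state matching the new tracked value after reading a.
δ(T, g) = U; δ(U, g) = U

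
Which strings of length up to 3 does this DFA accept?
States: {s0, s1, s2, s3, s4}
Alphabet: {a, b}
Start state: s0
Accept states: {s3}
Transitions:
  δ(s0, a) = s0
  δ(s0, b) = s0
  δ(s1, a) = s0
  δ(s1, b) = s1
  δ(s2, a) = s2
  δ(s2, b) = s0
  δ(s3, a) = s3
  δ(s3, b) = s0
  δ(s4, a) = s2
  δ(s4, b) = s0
None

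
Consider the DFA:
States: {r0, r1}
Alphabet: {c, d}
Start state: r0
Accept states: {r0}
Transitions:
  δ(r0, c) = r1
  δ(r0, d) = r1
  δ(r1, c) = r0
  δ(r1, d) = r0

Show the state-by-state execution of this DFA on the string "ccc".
read 'c': r0 → r1
  read 'c': r1 → r0
  read 'c': r0 → r1
r0 -> r1 -> r0 -> r1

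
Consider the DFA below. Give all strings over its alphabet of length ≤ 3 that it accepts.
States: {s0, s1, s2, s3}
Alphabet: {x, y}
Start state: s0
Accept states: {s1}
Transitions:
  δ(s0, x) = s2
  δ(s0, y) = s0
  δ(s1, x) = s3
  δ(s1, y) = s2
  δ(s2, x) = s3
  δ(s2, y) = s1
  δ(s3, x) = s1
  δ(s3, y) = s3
xy, xxx, yxy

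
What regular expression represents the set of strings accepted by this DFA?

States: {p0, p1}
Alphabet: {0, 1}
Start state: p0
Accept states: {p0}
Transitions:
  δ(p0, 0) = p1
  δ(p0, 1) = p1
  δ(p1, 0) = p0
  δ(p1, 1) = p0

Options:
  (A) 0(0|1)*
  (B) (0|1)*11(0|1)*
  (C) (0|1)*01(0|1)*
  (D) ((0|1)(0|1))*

Check each option against the DFA on short strings; one disagreement eliminates an option:
  (A) 0(0|1)*: on ε the DFA stays in p0 and accepts (p0 ∈ Accept), but the regex does not match it → eliminate
  (B) (0|1)*11(0|1)*: on ε the DFA stays in p0 and accepts (p0 ∈ Accept), but the regex does not match it → eliminate
  (C) (0|1)*01(0|1)*: on ε the DFA stays in p0 and accepts (p0 ∈ Accept), but the regex does not match it → eliminate
  (D) ((0|1)(0|1))*: agrees with the DFA on every string of length ≤ 6
Only (D) is consistent with the DFA.
(D) ((0|1)(0|1))*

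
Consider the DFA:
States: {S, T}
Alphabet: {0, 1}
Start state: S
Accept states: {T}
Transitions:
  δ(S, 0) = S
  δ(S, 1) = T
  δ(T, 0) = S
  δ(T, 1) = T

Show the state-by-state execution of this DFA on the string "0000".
read '0': S → S
  read '0': S → S
  read '0': S → S
  read '0': S → S
S -> S -> S -> S -> S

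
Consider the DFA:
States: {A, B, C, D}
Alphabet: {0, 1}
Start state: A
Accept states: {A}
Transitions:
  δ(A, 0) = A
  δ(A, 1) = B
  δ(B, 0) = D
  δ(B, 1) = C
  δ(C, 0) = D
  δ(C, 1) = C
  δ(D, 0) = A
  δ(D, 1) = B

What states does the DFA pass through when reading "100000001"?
read '1': A → B
  read '0': B → D
  read '0': D → A
  read '0': A → A
  read '0': A → A
  read '0': A → A
  read '0': A → A
  read '0': A → A
  read '1': A → B
A -> B -> D -> A -> A -> A -> A -> A -> A -> B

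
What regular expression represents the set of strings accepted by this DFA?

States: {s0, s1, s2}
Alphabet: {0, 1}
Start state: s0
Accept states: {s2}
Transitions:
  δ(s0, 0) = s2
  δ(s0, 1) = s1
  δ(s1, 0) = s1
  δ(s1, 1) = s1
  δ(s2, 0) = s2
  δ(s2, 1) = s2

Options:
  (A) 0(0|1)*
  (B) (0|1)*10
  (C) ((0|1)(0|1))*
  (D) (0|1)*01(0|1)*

Check each option against the DFA on short strings; one disagreement eliminates an option:
  (A) 0(0|1)*: agrees with the DFA on every string of length ≤ 6
  (B) (0|1)*10: on '0' the DFA goes s0 → s2 and accepts (s2 ∈ Accept), but the regex does not match it → eliminate
  (C) ((0|1)(0|1))*: on ε the DFA stays in s0 and rejects (s0 ∉ Accept), but the regex matches it → eliminate
  (D) (0|1)*01(0|1)*: on '0' the DFA goes s0 → s2 and accepts (s2 ∈ Accept), but the regex does not match it → eliminate
Only (A) is consistent with the DFA.
(A) 0(0|1)*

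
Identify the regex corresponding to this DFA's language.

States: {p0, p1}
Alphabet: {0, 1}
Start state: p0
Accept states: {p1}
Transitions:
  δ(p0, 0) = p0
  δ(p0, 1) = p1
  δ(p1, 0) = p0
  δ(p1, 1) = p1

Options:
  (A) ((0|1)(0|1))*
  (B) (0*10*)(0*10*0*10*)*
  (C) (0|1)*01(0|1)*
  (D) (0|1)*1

Check each option against the DFA on short strings; one disagreement eliminates an option:
  (A) ((0|1)(0|1))*: on ε the DFA stays in p0 and rejects (p0 ∉ Accept), but the regex matches it → eliminate
  (B) (0*10*)(0*10*0*10*)*: on '10' the DFA goes p0 → p1 → p0 and rejects (p0 ∉ Accept), but the regex matches it → eliminate
  (C) (0|1)*01(0|1)*: on '1' the DFA goes p0 → p1 and accepts (p1 ∈ Accept), but the regex does not match it → eliminate
  (D) (0|1)*1: agrees with the DFA on every string of length ≤ 6
Only (D) is consistent with the DFA.
(D) (0|1)*1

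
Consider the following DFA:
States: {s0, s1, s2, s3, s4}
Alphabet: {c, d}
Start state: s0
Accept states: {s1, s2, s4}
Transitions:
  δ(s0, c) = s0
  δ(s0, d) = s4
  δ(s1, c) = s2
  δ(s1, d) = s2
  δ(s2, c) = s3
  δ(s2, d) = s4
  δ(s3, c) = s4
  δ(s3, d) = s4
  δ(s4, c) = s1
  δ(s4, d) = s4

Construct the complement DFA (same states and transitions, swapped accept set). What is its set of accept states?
Complement accept states = All states \ Original accept states
= {s0, s1, s2, s3, s4} \ {s1, s2, s4}
{s0, s3}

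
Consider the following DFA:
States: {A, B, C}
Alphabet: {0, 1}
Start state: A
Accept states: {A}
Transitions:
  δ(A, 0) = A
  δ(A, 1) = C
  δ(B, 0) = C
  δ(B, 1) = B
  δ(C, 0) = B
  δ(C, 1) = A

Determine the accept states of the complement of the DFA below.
Complement accept states = All states \ Original accept states
= {A, B, C} \ {A}
{B, C}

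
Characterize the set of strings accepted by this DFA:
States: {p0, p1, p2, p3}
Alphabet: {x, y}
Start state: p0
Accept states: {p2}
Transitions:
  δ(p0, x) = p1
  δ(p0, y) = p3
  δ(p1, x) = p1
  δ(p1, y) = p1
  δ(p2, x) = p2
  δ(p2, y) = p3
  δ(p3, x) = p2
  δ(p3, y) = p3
Testing a few strings:
  'yyxx' → accept
  'xxx' → reject
  'yyyy' → reject
  'yxyy' → reject
State roles: p0=no input read; p1=started with x (dead); p2=started with y, last symbol x; p3=started with y, last symbol y
All strings over {x,y} that start with y and end with x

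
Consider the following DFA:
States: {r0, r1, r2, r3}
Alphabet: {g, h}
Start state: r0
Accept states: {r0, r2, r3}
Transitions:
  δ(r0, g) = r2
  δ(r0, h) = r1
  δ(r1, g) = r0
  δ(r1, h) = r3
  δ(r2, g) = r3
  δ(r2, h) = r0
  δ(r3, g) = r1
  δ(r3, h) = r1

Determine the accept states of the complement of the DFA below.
Complement accept states = All states \ Original accept states
= {r0, r1, r2, r3} \ {r0, r2, r3}
{r1}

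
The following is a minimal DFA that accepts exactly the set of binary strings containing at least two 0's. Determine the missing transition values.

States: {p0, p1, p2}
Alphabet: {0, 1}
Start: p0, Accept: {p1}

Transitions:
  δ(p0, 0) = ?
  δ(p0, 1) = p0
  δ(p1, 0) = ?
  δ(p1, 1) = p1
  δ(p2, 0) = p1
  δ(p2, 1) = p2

From the language and accept set, identify what each state tracks — p0: zero 0's seen; p1: ≥ two 0's seen; p2: one 0 seen.
Each missing δ(q, a) is the state matching the new tracked value after reading a.
δ(p0, 0) = p2; δ(p1, 0) = p1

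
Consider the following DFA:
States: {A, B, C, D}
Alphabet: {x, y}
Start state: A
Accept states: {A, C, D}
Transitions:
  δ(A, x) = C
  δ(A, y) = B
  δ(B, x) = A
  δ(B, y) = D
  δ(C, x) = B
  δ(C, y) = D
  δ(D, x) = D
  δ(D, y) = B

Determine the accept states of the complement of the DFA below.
Complement accept states = All states \ Original accept states
= {A, B, C, D} \ {A, C, D}
{B}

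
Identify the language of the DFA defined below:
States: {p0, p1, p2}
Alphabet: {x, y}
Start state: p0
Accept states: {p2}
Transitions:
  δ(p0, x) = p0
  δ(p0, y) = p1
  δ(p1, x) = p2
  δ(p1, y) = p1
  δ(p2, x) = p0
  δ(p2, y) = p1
Testing a few strings:
  'xxx' → reject
  'y' → reject
  'xyx' → accept
  'yxxx' → reject
State roles: p0=no suffix match; p1=one trailing y; p2=suffix is yx
All strings over {x,y} ending with yx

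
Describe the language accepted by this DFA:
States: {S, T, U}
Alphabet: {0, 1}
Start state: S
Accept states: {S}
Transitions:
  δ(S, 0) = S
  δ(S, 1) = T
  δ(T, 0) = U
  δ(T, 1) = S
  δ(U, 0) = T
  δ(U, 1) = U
Testing a few strings:
  '1' → reject
  '110' → accept
  '111' → reject
  '1000' → reject
State roles: S=value ≡ 0 (mod 3); T=value ≡ 1 (mod 3); U=value ≡ 2 (mod 3)
All binary strings representing a multiple of 3 (read in base 2; leading zeros allowed and ε counts as 0)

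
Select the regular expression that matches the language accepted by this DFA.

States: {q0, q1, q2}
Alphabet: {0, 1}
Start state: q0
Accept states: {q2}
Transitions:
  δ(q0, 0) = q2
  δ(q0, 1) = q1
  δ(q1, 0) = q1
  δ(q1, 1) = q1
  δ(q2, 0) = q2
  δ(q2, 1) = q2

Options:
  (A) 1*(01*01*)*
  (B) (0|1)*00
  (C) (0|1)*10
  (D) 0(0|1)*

Check each option against the DFA on short strings; one disagreement eliminates an option:
  (A) 1*(01*01*)*: on ε the DFA stays in q0 and rejects (q0 ∉ Accept), but the regex matches it → eliminate
  (B) (0|1)*00: on '0' the DFA goes q0 → q2 and accepts (q2 ∈ Accept), but the regex does not match it → eliminate
  (C) (0|1)*10: on '0' the DFA goes q0 → q2 and accepts (q2 ∈ Accept), but the regex does not match it → eliminate
  (D) 0(0|1)*: agrees with the DFA on every string of length ≤ 6
Only (D) is consistent with the DFA.
(D) 0(0|1)*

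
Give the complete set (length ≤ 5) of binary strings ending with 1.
1, 01, 11, 001, 011, 101, 111, 0001, 0011, 0101, 0111, 1001, 1011, 1101, 1111, 00001, 00011, 00101, 00111, 01001, 01011, 01101, 01111, 10001, 10011, 10101, 10111, 11001, 11011, 11101, 11111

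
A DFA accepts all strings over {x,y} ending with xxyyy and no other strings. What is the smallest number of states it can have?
By Myhill–Nerode, count the distinguishable equivalence classes: 6 classes — one per longest suffix of the input that is a prefix of 'xxyyy' (lengths 0 through 5); only the length-5 class is accepting.
6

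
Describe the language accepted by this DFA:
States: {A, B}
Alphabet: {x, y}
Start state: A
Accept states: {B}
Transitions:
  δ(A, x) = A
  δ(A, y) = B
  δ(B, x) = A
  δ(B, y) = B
Testing a few strings:
  'yxy' → accept
  'yxx' → reject
  'y' → accept
  'yx' → reject
State roles: A=last symbol not y; B=last symbol is y
All strings over {x,y} ending with y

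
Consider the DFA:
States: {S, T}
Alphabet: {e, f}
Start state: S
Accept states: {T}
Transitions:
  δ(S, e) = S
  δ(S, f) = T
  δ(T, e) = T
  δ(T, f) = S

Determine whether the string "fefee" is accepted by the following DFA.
Processing string "fefee":
  S --f--> T
  T --e--> T
  T --f--> S
  S --e--> S
  S --e--> S
Final state: S
Accept states: {T}
No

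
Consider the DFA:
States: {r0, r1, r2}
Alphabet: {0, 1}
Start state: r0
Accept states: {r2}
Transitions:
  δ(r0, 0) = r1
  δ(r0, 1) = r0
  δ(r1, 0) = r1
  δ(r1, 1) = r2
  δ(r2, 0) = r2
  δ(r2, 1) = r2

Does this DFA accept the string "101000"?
Processing string "101000":
  r0 --1--> r0
  r0 --0--> r1
  r1 --1--> r2
  r2 --0--> r2
  r2 --0--> r2
  r2 --0--> r2
Final state: r2
Accept states: {r2}
Yes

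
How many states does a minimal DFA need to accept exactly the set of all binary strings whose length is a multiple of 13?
By Myhill–Nerode, count the distinguishable equivalence classes: 13 classes — one per residue of the length mod 13; class i is distinguished from class j by any string of length (13 − i) mod 13.
13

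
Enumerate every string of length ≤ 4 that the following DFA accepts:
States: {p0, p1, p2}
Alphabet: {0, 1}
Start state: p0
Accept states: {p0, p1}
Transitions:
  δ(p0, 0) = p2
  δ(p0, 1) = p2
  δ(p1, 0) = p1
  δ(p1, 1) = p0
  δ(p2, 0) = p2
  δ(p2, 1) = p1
ε, 01, 11, 001, 010, 011, 101, 110, 111, 0001, 0010, 0011, 0100, 0101, 1001, 1010, 1011, 1100, 1101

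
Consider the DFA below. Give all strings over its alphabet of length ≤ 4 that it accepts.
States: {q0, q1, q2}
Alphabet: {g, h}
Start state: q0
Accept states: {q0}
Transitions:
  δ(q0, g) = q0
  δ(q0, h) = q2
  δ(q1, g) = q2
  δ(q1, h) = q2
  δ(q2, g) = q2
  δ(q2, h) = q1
ε, g, gg, ggg, gggg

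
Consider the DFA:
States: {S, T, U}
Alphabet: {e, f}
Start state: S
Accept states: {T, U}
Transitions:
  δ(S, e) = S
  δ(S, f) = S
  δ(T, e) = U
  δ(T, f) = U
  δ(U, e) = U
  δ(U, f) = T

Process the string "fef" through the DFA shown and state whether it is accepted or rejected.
Processing string "fef":
  S --f--> S
  S --e--> S
  S --f--> S
Final state: S
Accept states: {T, U}
No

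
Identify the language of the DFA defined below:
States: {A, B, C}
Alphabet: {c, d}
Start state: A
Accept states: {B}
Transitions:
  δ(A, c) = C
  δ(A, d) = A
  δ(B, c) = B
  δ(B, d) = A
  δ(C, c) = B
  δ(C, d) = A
Testing a few strings:
  'cccc' → accept
  'c' → reject
  'cdd' → reject
  'ccc' → accept
State roles: A=last symbol not c; B=two trailing c's; C=one trailing c
All strings over {c,d} ending with cc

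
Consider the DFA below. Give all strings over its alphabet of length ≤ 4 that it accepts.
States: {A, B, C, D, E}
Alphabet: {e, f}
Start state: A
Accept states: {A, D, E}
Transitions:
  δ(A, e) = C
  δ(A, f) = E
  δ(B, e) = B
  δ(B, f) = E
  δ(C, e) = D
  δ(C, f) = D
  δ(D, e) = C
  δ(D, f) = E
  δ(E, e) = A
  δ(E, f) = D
ε, f, ee, ef, fe, ff, eef, eff, fef, fff, eeee, eeef, eefe, eeff, efee, efef, effe, efff, feee, feef, fefe, feff, ffee, ffef, fffe, ffff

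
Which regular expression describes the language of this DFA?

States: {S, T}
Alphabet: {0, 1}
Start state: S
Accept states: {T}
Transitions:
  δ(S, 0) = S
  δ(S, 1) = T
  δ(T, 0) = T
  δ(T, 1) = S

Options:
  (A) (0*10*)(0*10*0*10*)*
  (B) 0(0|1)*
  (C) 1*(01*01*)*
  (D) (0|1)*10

Check each option against the DFA on short strings; one disagreement eliminates an option:
  (A) (0*10*)(0*10*0*10*)*: agrees with the DFA on every string of length ≤ 6
  (B) 0(0|1)*: on '0' the DFA goes S → S and rejects (S ∉ Accept), but the regex matches it → eliminate
  (C) 1*(01*01*)*: on ε the DFA stays in S and rejects (S ∉ Accept), but the regex matches it → eliminate
  (D) (0|1)*10: on '1' the DFA goes S → T and accepts (T ∈ Accept), but the regex does not match it → eliminate
Only (A) is consistent with the DFA.
(A) (0*10*)(0*10*0*10*)*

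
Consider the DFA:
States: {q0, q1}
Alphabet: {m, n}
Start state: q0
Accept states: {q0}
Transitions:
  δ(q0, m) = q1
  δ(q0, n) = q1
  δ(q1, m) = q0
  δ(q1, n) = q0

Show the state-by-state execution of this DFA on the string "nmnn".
read 'n': q0 → q1
  read 'm': q1 → q0
  read 'n': q0 → q1
  read 'n': q1 → q0
q0 -> q1 -> q0 -> q1 -> q0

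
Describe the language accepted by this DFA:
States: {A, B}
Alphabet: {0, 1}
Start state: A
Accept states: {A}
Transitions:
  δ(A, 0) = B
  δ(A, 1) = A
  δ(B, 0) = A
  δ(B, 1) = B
Testing a few strings:
  '111' → accept
  '00' → accept
  '011' → reject
  '101' → reject
State roles: A=even number of 0's so far; B=odd number of 0's so far
All binary strings with an even number of 0's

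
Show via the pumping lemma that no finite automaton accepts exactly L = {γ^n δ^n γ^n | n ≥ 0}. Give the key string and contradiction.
Assume L is regular with pumping length p. Idea: pumping the first γ-block unbalances it against the other two.
Choose s = γ^p δ^p γ^p ∈ L (|s| = 3p ≥ p). By the pumping lemma, s = xyz with |xy| ≤ p, |y| > 0, so y = γ^k with k ≥ 1, inside the first γ-block. Then xy²z = γ^(p+k) δ^p γ^p. The first block has length p+k ≠ p, so the three block lengths are no longer equal and xy²z ∉ L.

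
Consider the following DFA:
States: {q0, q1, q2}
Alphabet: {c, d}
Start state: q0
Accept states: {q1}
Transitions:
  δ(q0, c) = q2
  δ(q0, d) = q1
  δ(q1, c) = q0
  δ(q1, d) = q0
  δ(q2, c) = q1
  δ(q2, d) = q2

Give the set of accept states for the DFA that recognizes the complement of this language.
Complement accept states = All states \ Original accept states
= {q0, q1, q2} \ {q1}
{q0, q2}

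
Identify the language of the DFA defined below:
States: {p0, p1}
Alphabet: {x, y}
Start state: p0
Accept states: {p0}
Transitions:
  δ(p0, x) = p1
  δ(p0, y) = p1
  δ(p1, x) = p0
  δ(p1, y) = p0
Testing a few strings:
  'xxy' → reject
  'xx' → accept
  'y' → reject
  'xyy' → reject
State roles: p0=even length so far; p1=odd length so far
All strings over {x,y} of even length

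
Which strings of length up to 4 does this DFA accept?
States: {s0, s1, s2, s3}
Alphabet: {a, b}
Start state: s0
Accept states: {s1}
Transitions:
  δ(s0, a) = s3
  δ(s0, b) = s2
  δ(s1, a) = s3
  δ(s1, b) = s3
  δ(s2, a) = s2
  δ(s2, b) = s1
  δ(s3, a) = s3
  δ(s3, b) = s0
bb, bab, abbb, baab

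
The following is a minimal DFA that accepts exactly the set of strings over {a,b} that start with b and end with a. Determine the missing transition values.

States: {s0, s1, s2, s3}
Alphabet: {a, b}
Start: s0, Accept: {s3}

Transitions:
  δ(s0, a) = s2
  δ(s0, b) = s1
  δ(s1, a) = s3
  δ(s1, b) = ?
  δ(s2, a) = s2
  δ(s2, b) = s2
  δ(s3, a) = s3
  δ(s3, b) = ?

From the language and accept set, identify what each state tracks — s0: no input read; s1: started with b, last symbol b; s2: started with a (dead); s3: started with b, last symbol a.
Each missing δ(q, a) is the state matching the new tracked value after reading a.
δ(s1, b) = s1; δ(s3, b) = s1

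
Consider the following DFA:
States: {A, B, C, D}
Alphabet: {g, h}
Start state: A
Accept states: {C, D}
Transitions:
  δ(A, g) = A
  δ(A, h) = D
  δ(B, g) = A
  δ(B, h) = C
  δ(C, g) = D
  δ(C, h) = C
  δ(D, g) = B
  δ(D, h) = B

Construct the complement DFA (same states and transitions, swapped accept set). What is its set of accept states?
Complement accept states = All states \ Original accept states
= {A, B, C, D} \ {C, D}
{A, B}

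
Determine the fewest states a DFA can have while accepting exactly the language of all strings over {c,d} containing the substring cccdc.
By Myhill–Nerode, count the distinguishable equivalence classes: 6 classes — one per longest suffix of the input that is a prefix of 'cccdc' (lengths 0 through 4), plus an absorbing 'already seen cccdc' class.
6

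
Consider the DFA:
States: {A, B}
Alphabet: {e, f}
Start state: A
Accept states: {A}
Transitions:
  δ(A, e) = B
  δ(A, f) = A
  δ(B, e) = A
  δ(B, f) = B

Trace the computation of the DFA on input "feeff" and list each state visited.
read 'f': A → A
  read 'e': A → B
  read 'e': B → A
  read 'f': A → A
  read 'f': A → A
A -> A -> B -> A -> A -> A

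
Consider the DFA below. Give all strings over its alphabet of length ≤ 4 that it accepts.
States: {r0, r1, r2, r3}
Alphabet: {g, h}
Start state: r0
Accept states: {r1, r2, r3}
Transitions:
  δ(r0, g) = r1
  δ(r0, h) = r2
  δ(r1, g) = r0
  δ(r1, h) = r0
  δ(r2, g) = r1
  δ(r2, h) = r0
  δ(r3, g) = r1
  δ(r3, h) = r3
g, h, hg, ggg, ggh, ghg, ghh, hhg, hhh, gghg, ghhg, hggg, hggh, hghg, hghh, hhhg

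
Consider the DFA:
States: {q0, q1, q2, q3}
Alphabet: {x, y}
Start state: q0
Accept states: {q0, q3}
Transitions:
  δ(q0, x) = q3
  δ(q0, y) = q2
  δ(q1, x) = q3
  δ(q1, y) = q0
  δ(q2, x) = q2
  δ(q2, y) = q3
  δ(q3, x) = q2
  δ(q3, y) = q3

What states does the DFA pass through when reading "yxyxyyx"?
read 'y': q0 → q2
  read 'x': q2 → q2
  read 'y': q2 → q3
  read 'x': q3 → q2
  read 'y': q2 → q3
  read 'y': q3 → q3
  read 'x': q3 → q2
q0 -> q2 -> q2 -> q3 -> q2 -> q3 -> q3 -> q2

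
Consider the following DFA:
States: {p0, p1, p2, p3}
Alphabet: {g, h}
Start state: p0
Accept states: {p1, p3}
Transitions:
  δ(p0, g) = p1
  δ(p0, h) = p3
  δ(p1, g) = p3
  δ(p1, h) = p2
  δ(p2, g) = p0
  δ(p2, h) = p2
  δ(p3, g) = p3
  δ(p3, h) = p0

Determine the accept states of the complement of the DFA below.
Complement accept states = All states \ Original accept states
= {p0, p1, p2, p3} \ {p1, p3}
{p0, p2}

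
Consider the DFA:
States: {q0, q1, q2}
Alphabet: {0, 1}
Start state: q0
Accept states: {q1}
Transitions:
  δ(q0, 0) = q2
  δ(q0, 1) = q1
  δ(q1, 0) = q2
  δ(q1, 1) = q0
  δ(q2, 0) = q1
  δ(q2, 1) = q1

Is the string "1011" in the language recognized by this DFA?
Processing string "1011":
  q0 --1--> q1
  q1 --0--> q2
  q2 --1--> q1
  q1 --1--> q0
Final state: q0
Accept states: {q1}
No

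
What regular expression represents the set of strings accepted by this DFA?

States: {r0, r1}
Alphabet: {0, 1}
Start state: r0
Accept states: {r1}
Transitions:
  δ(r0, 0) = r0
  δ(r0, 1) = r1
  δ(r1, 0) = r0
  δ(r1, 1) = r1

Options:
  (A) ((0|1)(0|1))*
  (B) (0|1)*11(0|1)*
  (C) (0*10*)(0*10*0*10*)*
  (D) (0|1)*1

Check each option against the DFA on short strings; one disagreement eliminates an option:
  (A) ((0|1)(0|1))*: on ε the DFA stays in r0 and rejects (r0 ∉ Accept), but the regex matches it → eliminate
  (B) (0|1)*11(0|1)*: on '1' the DFA goes r0 → r1 and accepts (r1 ∈ Accept), but the regex does not match it → eliminate
  (C) (0*10*)(0*10*0*10*)*: on '10' the DFA goes r0 → r1 → r0 and rejects (r0 ∉ Accept), but the regex matches it → eliminate
  (D) (0|1)*1: agrees with the DFA on every string of length ≤ 6
Only (D) is consistent with the DFA.
(D) (0|1)*1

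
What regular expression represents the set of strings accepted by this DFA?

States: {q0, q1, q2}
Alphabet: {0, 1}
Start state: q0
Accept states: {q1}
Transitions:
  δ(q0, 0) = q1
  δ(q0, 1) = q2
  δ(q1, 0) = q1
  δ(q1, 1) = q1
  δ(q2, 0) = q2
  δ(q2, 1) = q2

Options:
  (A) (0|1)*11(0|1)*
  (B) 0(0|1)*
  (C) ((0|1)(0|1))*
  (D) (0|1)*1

Check each option against the DFA on short strings; one disagreement eliminates an option:
  (A) (0|1)*11(0|1)*: on '0' the DFA goes q0 → q1 and accepts (q1 ∈ Accept), but the regex does not match it → eliminate
  (B) 0(0|1)*: agrees with the DFA on every string of length ≤ 6
  (C) ((0|1)(0|1))*: on ε the DFA stays in q0 and rejects (q0 ∉ Accept), but the regex matches it → eliminate
  (D) (0|1)*1: on '0' the DFA goes q0 → q1 and accepts (q1 ∈ Accept), but the regex does not match it → eliminate
Only (B) is consistent with the DFA.
(B) 0(0|1)*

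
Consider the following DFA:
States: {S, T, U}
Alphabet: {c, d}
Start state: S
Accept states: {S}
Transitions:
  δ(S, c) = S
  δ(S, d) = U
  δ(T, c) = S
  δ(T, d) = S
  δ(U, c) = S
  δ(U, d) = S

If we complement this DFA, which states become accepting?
Complement accept states = All states \ Original accept states
= {S, T, U} \ {S}
{T, U}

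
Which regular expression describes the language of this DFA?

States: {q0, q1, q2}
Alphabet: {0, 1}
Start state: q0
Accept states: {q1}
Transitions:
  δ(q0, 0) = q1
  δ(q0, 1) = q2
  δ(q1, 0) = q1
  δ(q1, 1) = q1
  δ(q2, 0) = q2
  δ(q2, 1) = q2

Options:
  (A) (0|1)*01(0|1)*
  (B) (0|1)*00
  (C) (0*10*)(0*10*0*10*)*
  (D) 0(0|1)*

Check each option against the DFA on short strings; one disagreement eliminates an option:
  (A) (0|1)*01(0|1)*: on '0' the DFA goes q0 → q1 and accepts (q1 ∈ Accept), but the regex does not match it → eliminate
  (B) (0|1)*00: on '0' the DFA goes q0 → q1 and accepts (q1 ∈ Accept), but the regex does not match it → eliminate
  (C) (0*10*)(0*10*0*10*)*: on '0' the DFA goes q0 → q1 and accepts (q1 ∈ Accept), but the regex does not match it → eliminate
  (D) 0(0|1)*: agrees with the DFA on every string of length ≤ 6
Only (D) is consistent with the DFA.
(D) 0(0|1)*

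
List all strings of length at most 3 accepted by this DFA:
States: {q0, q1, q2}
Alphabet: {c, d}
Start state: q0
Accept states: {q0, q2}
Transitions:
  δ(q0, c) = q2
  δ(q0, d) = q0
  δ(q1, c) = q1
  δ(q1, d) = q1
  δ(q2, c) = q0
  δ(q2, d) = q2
ε, c, d, cc, cd, dc, dd, ccc, ccd, cdc, cdd, dcc, dcd, ddc, ddd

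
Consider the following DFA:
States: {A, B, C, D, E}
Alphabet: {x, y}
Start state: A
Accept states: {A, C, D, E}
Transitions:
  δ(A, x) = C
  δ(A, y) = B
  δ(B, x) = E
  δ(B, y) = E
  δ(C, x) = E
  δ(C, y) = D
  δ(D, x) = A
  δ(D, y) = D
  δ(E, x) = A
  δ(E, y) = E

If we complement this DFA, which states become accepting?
Complement accept states = All states \ Original accept states
= {A, B, C, D, E} \ {A, C, D, E}
{B}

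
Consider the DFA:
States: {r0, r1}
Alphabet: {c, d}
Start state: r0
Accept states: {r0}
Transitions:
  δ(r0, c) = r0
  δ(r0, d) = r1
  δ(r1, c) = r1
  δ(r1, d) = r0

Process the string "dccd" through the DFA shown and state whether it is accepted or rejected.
Processing string "dccd":
  r0 --d--> r1
  r1 --c--> r1
  r1 --c--> r1
  r1 --d--> r0
Final state: r0
Accept states: {r0}
Yes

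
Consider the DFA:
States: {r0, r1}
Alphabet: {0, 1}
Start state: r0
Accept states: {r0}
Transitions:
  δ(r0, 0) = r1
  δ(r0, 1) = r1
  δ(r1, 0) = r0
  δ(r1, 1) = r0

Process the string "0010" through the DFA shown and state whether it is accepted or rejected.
Processing string "0010":
  r0 --0--> r1
  r1 --0--> r0
  r0 --1--> r1
  r1 --0--> r0
Final state: r0
Accept states: {r0}
Yes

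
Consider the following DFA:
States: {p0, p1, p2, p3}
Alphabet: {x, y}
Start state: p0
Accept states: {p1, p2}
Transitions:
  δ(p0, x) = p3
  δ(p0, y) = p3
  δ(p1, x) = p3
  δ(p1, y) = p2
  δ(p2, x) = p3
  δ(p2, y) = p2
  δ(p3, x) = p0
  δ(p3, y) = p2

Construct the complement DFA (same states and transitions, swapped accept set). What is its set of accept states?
Complement accept states = All states \ Original accept states
= {p0, p1, p2, p3} \ {p1, p2}
{p0, p3}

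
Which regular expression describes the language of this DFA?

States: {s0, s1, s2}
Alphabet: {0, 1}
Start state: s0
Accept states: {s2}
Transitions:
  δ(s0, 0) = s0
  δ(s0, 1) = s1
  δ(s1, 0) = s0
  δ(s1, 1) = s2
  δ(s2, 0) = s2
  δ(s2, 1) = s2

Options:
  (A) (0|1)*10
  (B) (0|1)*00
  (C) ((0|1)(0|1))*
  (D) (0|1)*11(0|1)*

Check each option against the DFA on short strings; one disagreement eliminates an option:
  (A) (0|1)*10: on '10' the DFA goes s0 → s1 → s0 and rejects (s0 ∉ Accept), but the regex matches it → eliminate
  (B) (0|1)*00: on '00' the DFA goes s0 → s0 → s0 and rejects (s0 ∉ Accept), but the regex matches it → eliminate
  (C) ((0|1)(0|1))*: on ε the DFA stays in s0 and rejects (s0 ∉ Accept), but the regex matches it → eliminate
  (D) (0|1)*11(0|1)*: agrees with the DFA on every string of length ≤ 6
Only (D) is consistent with the DFA.
(D) (0|1)*11(0|1)*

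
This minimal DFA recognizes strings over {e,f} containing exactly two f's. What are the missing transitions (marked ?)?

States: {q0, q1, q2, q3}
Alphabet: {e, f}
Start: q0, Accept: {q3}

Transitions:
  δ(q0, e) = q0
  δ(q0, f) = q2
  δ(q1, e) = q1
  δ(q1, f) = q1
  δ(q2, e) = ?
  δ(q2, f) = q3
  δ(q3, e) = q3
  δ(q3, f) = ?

From the language and accept set, identify what each state tracks — q0: zero f's; q1: ≥ three f's (dead); q2: one f; q3: two f's.
Each missing δ(q, a) is the state matching the new tracked value after reading a.
δ(q2, e) = q2; δ(q3, f) = q1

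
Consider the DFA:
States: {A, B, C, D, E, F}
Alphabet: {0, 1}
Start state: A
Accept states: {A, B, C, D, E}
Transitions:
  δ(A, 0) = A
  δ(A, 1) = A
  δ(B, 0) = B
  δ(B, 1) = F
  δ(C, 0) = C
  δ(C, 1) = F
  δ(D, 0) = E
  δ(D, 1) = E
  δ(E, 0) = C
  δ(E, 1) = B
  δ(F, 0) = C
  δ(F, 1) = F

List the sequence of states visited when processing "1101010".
read '1': A → A
  read '1': A → A
  read '0': A → A
  read '1': A → A
  read '0': A → A
  read '1': A → A
  read '0': A → A
A -> A -> A -> A -> A -> A -> A -> A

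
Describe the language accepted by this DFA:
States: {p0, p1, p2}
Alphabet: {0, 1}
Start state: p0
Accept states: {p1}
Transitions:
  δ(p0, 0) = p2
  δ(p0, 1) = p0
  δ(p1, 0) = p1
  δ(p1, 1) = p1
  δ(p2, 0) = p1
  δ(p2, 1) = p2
Testing a few strings:
  '0100' → accept
  '001' → accept
  '0' → reject
  '1000' → accept
State roles: p0=zero 0's seen; p1=≥ two 0's seen; p2=one 0 seen
All binary strings containing at least two 0's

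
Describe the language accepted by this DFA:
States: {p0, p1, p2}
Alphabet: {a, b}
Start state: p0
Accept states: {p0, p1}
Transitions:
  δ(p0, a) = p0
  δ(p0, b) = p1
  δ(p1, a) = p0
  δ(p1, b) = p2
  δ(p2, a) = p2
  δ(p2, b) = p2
Testing a few strings:
  'aa' → accept
  'abab' → accept
  'baab' → accept
  'bba' → reject
State roles: p0=last symbol not b (ok); p1=last symbol b (ok); p2=saw bb (dead)
All strings over {a,b} with no two consecutive b's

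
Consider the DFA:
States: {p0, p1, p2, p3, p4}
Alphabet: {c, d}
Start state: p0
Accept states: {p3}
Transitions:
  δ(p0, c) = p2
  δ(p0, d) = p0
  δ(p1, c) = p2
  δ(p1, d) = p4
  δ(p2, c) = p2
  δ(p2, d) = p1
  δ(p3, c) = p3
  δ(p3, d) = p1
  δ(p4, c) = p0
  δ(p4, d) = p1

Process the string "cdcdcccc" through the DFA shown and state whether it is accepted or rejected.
Processing string "cdcdcccc":
  p0 --c--> p2
  p2 --d--> p1
  p1 --c--> p2
  p2 --d--> p1
  p1 --c--> p2
  p2 --c--> p2
  p2 --c--> p2
  p2 --c--> p2
Final state: p2
Accept states: {p3}
No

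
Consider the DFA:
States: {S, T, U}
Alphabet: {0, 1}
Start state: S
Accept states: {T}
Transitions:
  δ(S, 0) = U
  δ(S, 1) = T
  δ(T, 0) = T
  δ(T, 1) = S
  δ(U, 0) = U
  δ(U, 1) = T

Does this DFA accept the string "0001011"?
Processing string "0001011":
  S --0--> U
  U --0--> U
  U --0--> U
  U --1--> T
  T --0--> T
  T --1--> S
  S --1--> T
Final state: T
Accept states: {T}
Yes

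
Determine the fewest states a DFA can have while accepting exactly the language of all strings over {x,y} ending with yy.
By Myhill–Nerode, count the distinguishable equivalence classes: 3 classes — one per longest suffix of the input that is a prefix of 'yy' (lengths 0 through 2); only the length-2 class is accepting.
3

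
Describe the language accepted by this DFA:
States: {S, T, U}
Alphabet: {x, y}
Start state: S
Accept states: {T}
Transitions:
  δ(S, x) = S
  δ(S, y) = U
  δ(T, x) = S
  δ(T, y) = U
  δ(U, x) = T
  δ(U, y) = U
Testing a few strings:
  'x' → reject
  'xxyy' → reject
  'yx' → accept
  'y' → reject
State roles: S=no suffix match; T=suffix is yx; U=one trailing y
All strings over {x,y} ending with yx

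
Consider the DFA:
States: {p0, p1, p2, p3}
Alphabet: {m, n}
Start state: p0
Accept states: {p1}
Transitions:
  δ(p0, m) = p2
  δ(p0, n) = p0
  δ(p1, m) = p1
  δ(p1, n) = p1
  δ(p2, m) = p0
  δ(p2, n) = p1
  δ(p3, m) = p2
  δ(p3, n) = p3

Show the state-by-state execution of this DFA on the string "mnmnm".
read 'm': p0 → p2
  read 'n': p2 → p1
  read 'm': p1 → p1
  read 'n': p1 → p1
  read 'm': p1 → p1
p0 -> p2 -> p1 -> p1 -> p1 -> p1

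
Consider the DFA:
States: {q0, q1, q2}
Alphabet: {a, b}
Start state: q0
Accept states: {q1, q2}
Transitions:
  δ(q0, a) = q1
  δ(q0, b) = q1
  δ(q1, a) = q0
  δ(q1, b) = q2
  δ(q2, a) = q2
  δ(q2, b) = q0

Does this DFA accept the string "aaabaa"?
Processing string "aaabaa":
  q0 --a--> q1
  q1 --a--> q0
  q0 --a--> q1
  q1 --b--> q2
  q2 --a--> q2
  q2 --a--> q2
Final state: q2
Accept states: {q1, q2}
Yes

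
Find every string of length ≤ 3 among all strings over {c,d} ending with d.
d, cd, dd, ccd, cdd, dcd, ddd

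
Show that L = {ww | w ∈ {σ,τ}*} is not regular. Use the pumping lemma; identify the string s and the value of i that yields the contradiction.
Assume L is regular with pumping length p. Idea: pumping the leading σ-block breaks the equality of the two halves.
Choose s = σ^p τ σ^p τ ∈ L (with w = σ^p τ). |s| = 2p+2 ≥ p. By the pumping lemma, s = xyz with |xy| ≤ p, |y| > 0, so y = σ^k with k ≥ 1, in the first σ-block. Then xy²z = σ^(p+k) τ σ^p τ, of length 2p+2+k. If k is odd this length is odd, so it cannot be of the form ww. If k is even, each half has length p+1+k/2 ≤ p+k, so the first half lies entirely inside the leading σ-block and contains no τ, while the second half ends in τ; the halves differ. Either way xy²z ∉ L.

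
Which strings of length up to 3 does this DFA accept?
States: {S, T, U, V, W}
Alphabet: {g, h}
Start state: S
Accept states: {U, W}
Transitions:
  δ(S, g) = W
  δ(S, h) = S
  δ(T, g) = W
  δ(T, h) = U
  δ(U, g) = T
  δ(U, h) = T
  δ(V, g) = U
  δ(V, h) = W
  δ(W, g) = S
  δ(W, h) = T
g, hg, ggg, ghg, ghh, hhg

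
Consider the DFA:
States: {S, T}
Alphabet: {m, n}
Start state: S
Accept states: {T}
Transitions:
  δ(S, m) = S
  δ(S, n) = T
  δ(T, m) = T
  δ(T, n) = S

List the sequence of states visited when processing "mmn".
read 'm': S → S
  read 'm': S → S
  read 'n': S → T
S -> S -> S -> T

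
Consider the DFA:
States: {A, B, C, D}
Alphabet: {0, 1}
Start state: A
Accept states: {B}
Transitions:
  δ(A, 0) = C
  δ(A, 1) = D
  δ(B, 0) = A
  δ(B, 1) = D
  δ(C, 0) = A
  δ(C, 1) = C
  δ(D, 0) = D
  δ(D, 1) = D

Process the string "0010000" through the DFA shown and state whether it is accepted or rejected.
Processing string "0010000":
  A --0--> C
  C --0--> A
  A --1--> D
  D --0--> D
  D --0--> D
  D --0--> D
  D --0--> D
Final state: D
Accept states: {B}
No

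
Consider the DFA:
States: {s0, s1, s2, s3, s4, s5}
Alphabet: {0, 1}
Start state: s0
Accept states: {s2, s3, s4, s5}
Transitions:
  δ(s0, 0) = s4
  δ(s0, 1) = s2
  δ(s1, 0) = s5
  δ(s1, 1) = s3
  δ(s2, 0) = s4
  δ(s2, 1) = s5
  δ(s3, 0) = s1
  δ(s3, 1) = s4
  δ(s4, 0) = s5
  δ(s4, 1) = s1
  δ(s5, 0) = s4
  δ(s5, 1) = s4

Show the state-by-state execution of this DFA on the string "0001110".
read '0': s0 → s4
  read '0': s4 → s5
  read '0': s5 → s4
  read '1': s4 → s1
  read '1': s1 → s3
  read '1': s3 → s4
  read '0': s4 → s5
s0 -> s4 -> s5 -> s4 -> s1 -> s3 -> s4 -> s5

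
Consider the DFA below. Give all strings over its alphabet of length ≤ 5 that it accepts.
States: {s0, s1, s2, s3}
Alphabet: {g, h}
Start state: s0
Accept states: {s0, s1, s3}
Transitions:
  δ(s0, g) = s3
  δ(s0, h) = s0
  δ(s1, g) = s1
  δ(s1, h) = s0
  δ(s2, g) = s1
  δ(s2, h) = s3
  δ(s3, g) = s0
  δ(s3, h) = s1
ε, g, h, gg, gh, hg, hh, ggg, ggh, ghg, ghh, hgg, hgh, hhg, hhh, gggg, gggh, gghg, gghh, ghgg, ghgh, ghhg, ghhh, hggg, hggh, hghg, hghh, hhgg, hhgh, hhhg, hhhh, ggggg, ggggh, ggghg, ggghh, gghgg, gghgh, gghhg, gghhh, ghggg, ghggh, ghghg, ghghh, ghhgg, ghhgh, ghhhg, ghhhh, hgggg, hgggh, hgghg, hgghh, hghgg, hghgh, hghhg, hghhh, hhggg, hhggh, hhghg, hhghh, hhhgg, hhhgh, hhhhg, hhhhh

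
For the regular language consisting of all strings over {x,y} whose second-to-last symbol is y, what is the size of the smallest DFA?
By Myhill–Nerode, count the distinguishable equivalence classes: 2^2 = 4 classes — the DFA must remember the last 2 symbols read; every pair of distinct length-2 suffixes is distinguishable by some continuation.
4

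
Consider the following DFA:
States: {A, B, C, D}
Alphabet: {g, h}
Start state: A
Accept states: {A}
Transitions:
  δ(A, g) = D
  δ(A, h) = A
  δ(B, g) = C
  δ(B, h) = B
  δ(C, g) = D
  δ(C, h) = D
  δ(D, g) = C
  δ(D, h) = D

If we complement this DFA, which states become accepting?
Complement accept states = All states \ Original accept states
= {A, B, C, D} \ {A}
{B, C, D}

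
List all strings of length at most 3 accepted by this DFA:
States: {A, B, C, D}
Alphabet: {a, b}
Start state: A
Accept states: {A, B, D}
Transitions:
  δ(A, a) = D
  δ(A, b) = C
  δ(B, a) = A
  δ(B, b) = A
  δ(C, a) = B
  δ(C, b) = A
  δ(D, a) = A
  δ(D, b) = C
ε, a, aa, ba, bb, aaa, aba, abb, baa, bab, bba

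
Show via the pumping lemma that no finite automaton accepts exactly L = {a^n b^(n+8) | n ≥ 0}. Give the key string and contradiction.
Assume L is regular with pumping length p. Idea: pumping the a-block breaks the fixed offset of 8.
Choose s = a^p b^(p+8) ∈ L. By the pumping lemma, s = xyz with |xy| ≤ p, |y| > 0, so y = a^k with k ≥ 1. Then xy²z = a^(p+k) b^(p+8). For this to be in L we would need p+8 = (p+k)+8, i.e. k = 0, contradicting k ≥ 1. So xy²z ∉ L.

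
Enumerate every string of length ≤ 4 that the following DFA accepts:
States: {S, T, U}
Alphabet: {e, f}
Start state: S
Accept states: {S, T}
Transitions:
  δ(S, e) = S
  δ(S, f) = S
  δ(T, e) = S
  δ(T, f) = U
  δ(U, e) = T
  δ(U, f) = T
ε, e, f, ee, ef, fe, ff, eee, eef, efe, eff, fee, fef, ffe, fff, eeee, eeef, eefe, eeff, efee, efef, effe, efff, feee, feef, fefe, feff, ffee, ffef, fffe, ffff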